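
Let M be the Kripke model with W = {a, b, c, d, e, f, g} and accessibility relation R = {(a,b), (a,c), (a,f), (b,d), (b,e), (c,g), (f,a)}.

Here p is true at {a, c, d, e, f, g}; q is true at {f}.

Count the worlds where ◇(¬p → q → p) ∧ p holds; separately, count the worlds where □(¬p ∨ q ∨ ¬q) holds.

For ◇(¬p → q → p) ∧ p:
a: ◇(¬p → q → p) is T, p is T. ✓
b: ◇(¬p → q → p) is T, p is F. ✗
c: ◇(¬p → q → p) is T, p is T. ✓
d: ◇(¬p → q → p) is F, p is T. ✗
e: ◇(¬p → q → p) is F, p is T. ✗
f: ◇(¬p → q → p) is T, p is T. ✓
g: ◇(¬p → q → p) is F, p is T. ✗
— 3 worlds.
For □(¬p ∨ q ∨ ¬q):
a: successors {b, c, f}; ¬p ∨ q ∨ ¬q there: b:T, c:T, f:T. ✓
b: successors {d, e}; ¬p ∨ q ∨ ¬q there: d:T, e:T. ✓
c: successors {g}; ¬p ∨ q ∨ ¬q there: g:T. ✓
d: no successors, so □(¬p ∨ q ∨ ¬q) holds vacuously. ✓
e: no successors, so □(¬p ∨ q ∨ ¬q) holds vacuously. ✓
f: successors {a}; ¬p ∨ q ∨ ¬q there: a:T. ✓
g: no successors, so □(¬p ∨ q ∨ ¬q) holds vacuously. ✓
— 7 worlds.

3 and 7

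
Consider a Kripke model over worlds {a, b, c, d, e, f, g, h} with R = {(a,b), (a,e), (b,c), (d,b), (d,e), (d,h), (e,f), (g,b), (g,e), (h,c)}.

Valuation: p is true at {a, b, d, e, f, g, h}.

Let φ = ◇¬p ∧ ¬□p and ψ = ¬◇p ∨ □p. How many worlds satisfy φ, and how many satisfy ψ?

2 and 8

For ◇¬p ∧ ¬□p:
a: ◇¬p is F, ¬□p is F. ✗
b: ◇¬p is T, ¬□p is T. ✓
c: ◇¬p is F, ¬□p is F. ✗
d: ◇¬p is F, ¬□p is F. ✗
e: ◇¬p is F, ¬□p is F. ✗
f: ◇¬p is F, ¬□p is F. ✗
g: ◇¬p is F, ¬□p is F. ✗
h: ◇¬p is T, ¬□p is T. ✓
— 2 worlds.
For ¬◇p ∨ □p:
a: ¬◇p is F, □p is T. ✓
b: ¬◇p is T, □p is F. ✓
c: ¬◇p is T, □p is T. ✓
d: ¬◇p is F, □p is T. ✓
e: ¬◇p is F, □p is T. ✓
f: ¬◇p is T, □p is T. ✓
g: ¬◇p is F, □p is T. ✓
h: ¬◇p is T, □p is F. ✓
— 8 worlds.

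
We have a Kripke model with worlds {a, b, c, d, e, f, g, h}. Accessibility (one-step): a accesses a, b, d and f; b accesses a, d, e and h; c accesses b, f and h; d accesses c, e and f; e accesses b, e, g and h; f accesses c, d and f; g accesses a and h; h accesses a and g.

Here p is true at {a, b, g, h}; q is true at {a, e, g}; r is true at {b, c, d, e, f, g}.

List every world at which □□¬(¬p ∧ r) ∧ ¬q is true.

∅

a: □□¬(¬p ∧ r) is F, ¬q is F. ✗
b: □□¬(¬p ∧ r) is F, ¬q is T. ✗
c: □□¬(¬p ∧ r) is F, ¬q is T. ✗
d: □□¬(¬p ∧ r) is F, ¬q is T. ✗
e: □□¬(¬p ∧ r) is F, ¬q is F. ✗
f: □□¬(¬p ∧ r) is F, ¬q is T. ✗
g: □□¬(¬p ∧ r) is F, ¬q is F. ✗
h: □□¬(¬p ∧ r) is F, ¬q is T. ✗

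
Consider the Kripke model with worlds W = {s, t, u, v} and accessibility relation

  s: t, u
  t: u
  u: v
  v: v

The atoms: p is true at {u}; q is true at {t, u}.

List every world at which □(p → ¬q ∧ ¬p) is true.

s: successors {t, u}; p → ¬q ∧ ¬p there: t:T, u:F. ✗
t: successors {u}; p → ¬q ∧ ¬p there: u:F. ✗
u: successors {v}; p → ¬q ∧ ¬p there: v:T. ✓
v: successors {v}; p → ¬q ∧ ¬p there: v:T. ✓

{u, v}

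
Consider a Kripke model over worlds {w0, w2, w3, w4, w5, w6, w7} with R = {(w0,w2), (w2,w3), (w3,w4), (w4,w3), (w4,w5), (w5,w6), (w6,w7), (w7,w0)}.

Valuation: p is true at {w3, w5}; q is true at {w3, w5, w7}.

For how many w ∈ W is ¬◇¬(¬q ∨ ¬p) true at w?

5

w0: ◇¬(¬q ∨ ¬p) is F. ✓
w2: ◇¬(¬q ∨ ¬p) is T. ✗
w3: ◇¬(¬q ∨ ¬p) is F. ✓
w4: ◇¬(¬q ∨ ¬p) is T. ✗
w5: ◇¬(¬q ∨ ¬p) is F. ✓
w6: ◇¬(¬q ∨ ¬p) is F. ✓
w7: ◇¬(¬q ∨ ¬p) is F. ✓
Satisfying worlds: {w0, w3, w5, w6, w7}.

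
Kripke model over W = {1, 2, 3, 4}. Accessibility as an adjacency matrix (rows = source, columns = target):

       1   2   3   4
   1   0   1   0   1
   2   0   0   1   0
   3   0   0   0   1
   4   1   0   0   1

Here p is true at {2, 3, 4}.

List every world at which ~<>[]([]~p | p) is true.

{3}

1: <>[]([]~p | p) is T. ✗
2: <>[]([]~p | p) is T. ✗
3: <>[]([]~p | p) is F. ✓
4: <>[]([]~p | p) is T. ✗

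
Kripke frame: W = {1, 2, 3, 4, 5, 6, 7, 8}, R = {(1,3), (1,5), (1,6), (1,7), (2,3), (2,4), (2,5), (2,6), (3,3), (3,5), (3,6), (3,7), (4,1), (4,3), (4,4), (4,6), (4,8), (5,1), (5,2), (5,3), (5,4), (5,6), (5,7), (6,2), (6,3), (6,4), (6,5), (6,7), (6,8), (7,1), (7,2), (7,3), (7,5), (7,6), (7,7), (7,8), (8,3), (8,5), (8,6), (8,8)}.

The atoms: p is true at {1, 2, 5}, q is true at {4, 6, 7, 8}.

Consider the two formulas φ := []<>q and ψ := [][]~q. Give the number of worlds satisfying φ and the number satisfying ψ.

8 and 0

For []<>q:
1: successors {3, 5, 6, 7}; <>q there: 3:T, 5:T, 6:T, 7:T. ✓
2: successors {3, 4, 5, 6}; <>q there: 3:T, 4:T, 5:T, 6:T. ✓
3: successors {3, 5, 6, 7}; <>q there: 3:T, 5:T, 6:T, 7:T. ✓
4: successors {1, 3, 4, 6, 8}; <>q there: 1:T, 3:T, 4:T, 6:T, 8:T. ✓
5: successors {1, 2, 3, 4, 6, 7}; <>q there: 1:T, 2:T, 3:T, 4:T, 6:T, 7:T. ✓
6: successors {2, 3, 4, 5, 7, 8}; <>q there: 2:T, 3:T, 4:T, 5:T, 7:T, 8:T. ✓
7: successors {1, 2, 3, 5, 6, 7, 8}; <>q there: 1:T, 2:T, 3:T, 5:T, 6:T, 7:T, 8:T. ✓
8: successors {3, 5, 6, 8}; <>q there: 3:T, 5:T, 6:T, 8:T. ✓
— 8 worlds.
For [][]~q:
1: successors {3, 5, 6, 7}; []~q there: 3:F, 5:F, 6:F, 7:F. ✗
2: successors {3, 4, 5, 6}; []~q there: 3:F, 4:F, 5:F, 6:F. ✗
3: successors {3, 5, 6, 7}; []~q there: 3:F, 5:F, 6:F, 7:F. ✗
4: successors {1, 3, 4, 6, 8}; []~q there: 1:F, 3:F, 4:F, 6:F, 8:F. ✗
5: successors {1, 2, 3, 4, 6, 7}; []~q there: 1:F, 2:F, 3:F, 4:F, 6:F, 7:F. ✗
6: successors {2, 3, 4, 5, 7, 8}; []~q there: 2:F, 3:F, 4:F, 5:F, 7:F, 8:F. ✗
7: successors {1, 2, 3, 5, 6, 7, 8}; []~q there: 1:F, 2:F, 3:F, 5:F, 6:F, 7:F, 8:F. ✗
8: successors {3, 5, 6, 8}; []~q there: 3:F, 5:F, 6:F, 8:F. ✗
— 0 worlds.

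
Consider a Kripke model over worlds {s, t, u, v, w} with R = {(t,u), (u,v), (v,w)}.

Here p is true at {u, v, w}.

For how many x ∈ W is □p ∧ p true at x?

s: □p is T, p is F. ✗
t: □p is T, p is F. ✗
u: □p is T, p is T. ✓
v: □p is T, p is T. ✓
w: □p is T, p is T. ✓
Satisfying worlds: {u, v, w}.

3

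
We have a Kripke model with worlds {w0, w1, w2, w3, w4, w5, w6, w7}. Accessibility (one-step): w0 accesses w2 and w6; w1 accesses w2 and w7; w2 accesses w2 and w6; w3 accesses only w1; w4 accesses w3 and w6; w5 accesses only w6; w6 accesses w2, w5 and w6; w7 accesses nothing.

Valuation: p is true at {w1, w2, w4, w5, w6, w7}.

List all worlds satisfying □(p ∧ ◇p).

{w0, w2, w3, w5, w6, w7}

w0: successors {w2, w6}; p ∧ ◇p there: w2:T, w6:T. ✓
w1: successors {w2, w7}; p ∧ ◇p there: w2:T, w7:F. ✗
w2: successors {w2, w6}; p ∧ ◇p there: w2:T, w6:T. ✓
w3: successors {w1}; p ∧ ◇p there: w1:T. ✓
w4: successors {w3, w6}; p ∧ ◇p there: w3:F, w6:T. ✗
w5: successors {w6}; p ∧ ◇p there: w6:T. ✓
w6: successors {w2, w5, w6}; p ∧ ◇p there: w2:T, w5:T, w6:T. ✓
w7: no successors, so □(p ∧ ◇p) holds vacuously. ✓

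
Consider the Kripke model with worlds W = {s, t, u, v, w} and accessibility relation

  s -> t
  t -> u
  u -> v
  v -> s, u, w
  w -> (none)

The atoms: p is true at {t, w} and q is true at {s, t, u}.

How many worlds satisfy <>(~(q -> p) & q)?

s: successors {t}; ~(q -> p) & q there: t:F. ✗
t: successors {u}; ~(q -> p) & q there: u:T. ✓
u: successors {v}; ~(q -> p) & q there: v:F. ✗
v: successors {s, u, w}; ~(q -> p) & q there: s:T, u:T, w:F. ✓
w: no successors, so <>(~(q -> p) & q) fails. ✗
Satisfying worlds: {t, v}.

2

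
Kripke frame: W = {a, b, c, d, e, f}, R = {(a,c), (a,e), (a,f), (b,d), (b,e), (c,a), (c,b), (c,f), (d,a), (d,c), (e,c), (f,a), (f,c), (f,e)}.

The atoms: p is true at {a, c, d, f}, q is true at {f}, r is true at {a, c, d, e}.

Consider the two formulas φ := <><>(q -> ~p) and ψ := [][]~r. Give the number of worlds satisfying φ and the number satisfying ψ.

For <><>(q -> ~p):
a: successors {c, e, f}; <>(q -> ~p) there: c:T, e:T, f:T. ✓
b: successors {d, e}; <>(q -> ~p) there: d:T, e:T. ✓
c: successors {a, b, f}; <>(q -> ~p) there: a:T, b:T, f:T. ✓
d: successors {a, c}; <>(q -> ~p) there: a:T, c:T. ✓
e: successors {c}; <>(q -> ~p) there: c:T. ✓
f: successors {a, c, e}; <>(q -> ~p) there: a:T, c:T, e:T. ✓
— 6 worlds.
For [][]~r:
a: successors {c, e, f}; []~r there: c:F, e:F, f:F. ✗
b: successors {d, e}; []~r there: d:F, e:F. ✗
c: successors {a, b, f}; []~r there: a:F, b:F, f:F. ✗
d: successors {a, c}; []~r there: a:F, c:F. ✗
e: successors {c}; []~r there: c:F. ✗
f: successors {a, c, e}; []~r there: a:F, c:F, e:F. ✗
— 0 worlds.

6 and 0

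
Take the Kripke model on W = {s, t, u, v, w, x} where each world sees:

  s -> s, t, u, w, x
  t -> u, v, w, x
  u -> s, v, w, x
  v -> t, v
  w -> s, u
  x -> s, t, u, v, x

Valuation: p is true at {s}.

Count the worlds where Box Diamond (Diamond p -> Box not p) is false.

3

s: successors {s, t, u, w, x}; Diamond (Diamond p -> Box not p) there: s:T, t:T, u:T, w:F, x:T. ✗
t: successors {u, v, w, x}; Diamond (Diamond p -> Box not p) there: u:T, v:T, w:F, x:T. ✗
u: successors {s, v, w, x}; Diamond (Diamond p -> Box not p) there: s:T, v:T, w:F, x:T. ✗
v: successors {t, v}; Diamond (Diamond p -> Box not p) there: t:T, v:T. ✓
w: successors {s, u}; Diamond (Diamond p -> Box not p) there: s:T, u:T. ✓
x: successors {s, t, u, v, x}; Diamond (Diamond p -> Box not p) there: s:T, t:T, u:T, v:T, x:T. ✓
Satisfying worlds: {v, w, x}.
So Box Diamond (Diamond p -> Box not p) fails at the other 3 worlds.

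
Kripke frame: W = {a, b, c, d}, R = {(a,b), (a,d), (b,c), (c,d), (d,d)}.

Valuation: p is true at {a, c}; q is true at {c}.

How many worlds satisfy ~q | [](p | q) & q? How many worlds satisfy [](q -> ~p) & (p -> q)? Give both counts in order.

For ~q | [](p | q) & q:
a: ~q is T, [](p | q) & q is F. ✓
b: ~q is T, [](p | q) & q is F. ✓
c: ~q is F, [](p | q) & q is F. ✗
d: ~q is T, [](p | q) & q is F. ✓
— 3 worlds.
For [](q -> ~p) & (p -> q):
a: [](q -> ~p) is T, p -> q is F. ✗
b: [](q -> ~p) is F, p -> q is T. ✗
c: [](q -> ~p) is T, p -> q is T. ✓
d: [](q -> ~p) is T, p -> q is T. ✓
— 2 worlds.

3 and 2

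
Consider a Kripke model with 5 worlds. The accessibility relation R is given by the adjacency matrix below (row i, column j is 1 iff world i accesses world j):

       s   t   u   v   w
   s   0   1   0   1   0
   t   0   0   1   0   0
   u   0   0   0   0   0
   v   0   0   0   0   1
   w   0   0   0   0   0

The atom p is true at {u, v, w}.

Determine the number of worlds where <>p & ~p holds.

s: <>p is T, ~p is T. ✓
t: <>p is T, ~p is T. ✓
u: <>p is F, ~p is F. ✗
v: <>p is T, ~p is F. ✗
w: <>p is F, ~p is F. ✗
Satisfying worlds: {s, t}.

2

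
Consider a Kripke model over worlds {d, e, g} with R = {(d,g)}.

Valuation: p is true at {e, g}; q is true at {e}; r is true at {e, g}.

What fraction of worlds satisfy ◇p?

d: successors {g}; p there: g:T. ✓
e: no successors, so ◇p fails. ✗
g: no successors, so ◇p fails. ✗
That's 1 of 3 worlds, so 1/3.

1/3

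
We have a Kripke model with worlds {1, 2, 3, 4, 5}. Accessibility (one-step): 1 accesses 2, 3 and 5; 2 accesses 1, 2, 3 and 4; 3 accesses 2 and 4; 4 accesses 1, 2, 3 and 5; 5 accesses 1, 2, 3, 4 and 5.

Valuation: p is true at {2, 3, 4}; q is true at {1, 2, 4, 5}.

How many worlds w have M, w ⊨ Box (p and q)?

1

1: successors {2, 3, 5}; p and q there: 2:T, 3:F, 5:F. ✗
2: successors {1, 2, 3, 4}; p and q there: 1:F, 2:T, 3:F, 4:T. ✗
3: successors {2, 4}; p and q there: 2:T, 4:T. ✓
4: successors {1, 2, 3, 5}; p and q there: 1:F, 2:T, 3:F, 5:F. ✗
5: successors {1, 2, 3, 4, 5}; p and q there: 1:F, 2:T, 3:F, 4:T, 5:F. ✗
Satisfying worlds: {3}.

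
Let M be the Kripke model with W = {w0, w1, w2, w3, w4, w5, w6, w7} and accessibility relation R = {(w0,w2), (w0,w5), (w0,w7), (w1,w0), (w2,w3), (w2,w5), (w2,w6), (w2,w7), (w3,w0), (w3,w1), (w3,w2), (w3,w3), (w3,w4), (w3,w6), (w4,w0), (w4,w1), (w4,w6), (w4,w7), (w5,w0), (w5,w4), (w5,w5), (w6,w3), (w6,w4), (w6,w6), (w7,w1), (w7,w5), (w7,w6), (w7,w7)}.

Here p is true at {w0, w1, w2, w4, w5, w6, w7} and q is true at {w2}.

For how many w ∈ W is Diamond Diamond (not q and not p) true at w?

6

w0: successors {w2, w5, w7}; Diamond (not q and not p) there: w2:T, w5:F, w7:F. ✓
w1: successors {w0}; Diamond (not q and not p) there: w0:F. ✗
w2: successors {w3, w5, w6, w7}; Diamond (not q and not p) there: w3:T, w5:F, w6:T, w7:F. ✓
w3: successors {w0, w1, w2, w3, w4, w6}; Diamond (not q and not p) there: w0:F, w1:F, w2:T, w3:T, w4:F, w6:T. ✓
w4: successors {w0, w1, w6, w7}; Diamond (not q and not p) there: w0:F, w1:F, w6:T, w7:F. ✓
w5: successors {w0, w4, w5}; Diamond (not q and not p) there: w0:F, w4:F, w5:F. ✗
w6: successors {w3, w4, w6}; Diamond (not q and not p) there: w3:T, w4:F, w6:T. ✓
w7: successors {w1, w5, w6, w7}; Diamond (not q and not p) there: w1:F, w5:F, w6:T, w7:F. ✓
Satisfying worlds: {w0, w2, w3, w4, w6, w7}.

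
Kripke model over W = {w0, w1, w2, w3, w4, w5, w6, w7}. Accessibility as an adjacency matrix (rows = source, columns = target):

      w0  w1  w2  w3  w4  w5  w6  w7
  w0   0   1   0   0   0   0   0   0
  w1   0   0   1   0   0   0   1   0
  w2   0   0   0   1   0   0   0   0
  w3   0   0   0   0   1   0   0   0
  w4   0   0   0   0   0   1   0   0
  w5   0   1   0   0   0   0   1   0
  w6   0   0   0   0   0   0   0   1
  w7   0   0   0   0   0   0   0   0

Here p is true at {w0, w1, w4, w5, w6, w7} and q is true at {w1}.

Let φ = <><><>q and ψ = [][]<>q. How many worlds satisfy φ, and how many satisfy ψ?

For <><><>q:
w0: successors {w1}; <><>q there: w1:F. ✗
w1: successors {w2, w6}; <><>q there: w2:F, w6:F. ✗
w2: successors {w3}; <><>q there: w3:F. ✗
w3: successors {w4}; <><>q there: w4:T. ✓
w4: successors {w5}; <><>q there: w5:F. ✗
w5: successors {w1, w6}; <><>q there: w1:F, w6:F. ✗
w6: successors {w7}; <><>q there: w7:F. ✗
w7: no successors, so <><><>q fails. ✗
— 1 world.
For [][]<>q:
w0: successors {w1}; []<>q there: w1:F. ✗
w1: successors {w2, w6}; []<>q there: w2:F, w6:F. ✗
w2: successors {w3}; []<>q there: w3:F. ✗
w3: successors {w4}; []<>q there: w4:T. ✓
w4: successors {w5}; []<>q there: w5:F. ✗
w5: successors {w1, w6}; []<>q there: w1:F, w6:F. ✗
w6: successors {w7}; []<>q there: w7:T. ✓
w7: no successors, so [][]<>q holds vacuously. ✓
— 3 worlds.

1 and 3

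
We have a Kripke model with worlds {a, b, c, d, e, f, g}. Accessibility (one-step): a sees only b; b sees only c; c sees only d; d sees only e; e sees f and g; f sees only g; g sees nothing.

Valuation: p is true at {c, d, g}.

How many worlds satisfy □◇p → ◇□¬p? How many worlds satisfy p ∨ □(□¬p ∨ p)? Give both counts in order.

3 and 5

For □◇p → ◇□¬p:
a: □◇p is T, ◇□¬p is F. ✗
b: □◇p is T, ◇□¬p is F. ✗
c: □◇p is F, ◇□¬p is T. ✓
d: □◇p is T, ◇□¬p is F. ✗
e: □◇p is F, ◇□¬p is T. ✓
f: □◇p is F, ◇□¬p is T. ✓
g: □◇p is T, ◇□¬p is F. ✗
— 3 worlds.
For p ∨ □(□¬p ∨ p):
a: p is F, □(□¬p ∨ p) is F. ✗
b: p is F, □(□¬p ∨ p) is T. ✓
c: p is T, □(□¬p ∨ p) is T. ✓
d: p is T, □(□¬p ∨ p) is F. ✓
e: p is F, □(□¬p ∨ p) is F. ✗
f: p is F, □(□¬p ∨ p) is T. ✓
g: p is T, □(□¬p ∨ p) is T. ✓
— 5 worlds.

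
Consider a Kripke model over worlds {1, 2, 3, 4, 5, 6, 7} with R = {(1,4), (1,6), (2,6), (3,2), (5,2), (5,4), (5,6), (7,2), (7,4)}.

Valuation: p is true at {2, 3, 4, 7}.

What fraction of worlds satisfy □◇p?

2/7

1: successors {4, 6}; ◇p there: 4:F, 6:F. ✗
2: successors {6}; ◇p there: 6:F. ✗
3: successors {2}; ◇p there: 2:F. ✗
4: no successors, so □◇p holds vacuously. ✓
5: successors {2, 4, 6}; ◇p there: 2:F, 4:F, 6:F. ✗
6: no successors, so □◇p holds vacuously. ✓
7: successors {2, 4}; ◇p there: 2:F, 4:F. ✗
That's 2 of 7 worlds, so 2/7.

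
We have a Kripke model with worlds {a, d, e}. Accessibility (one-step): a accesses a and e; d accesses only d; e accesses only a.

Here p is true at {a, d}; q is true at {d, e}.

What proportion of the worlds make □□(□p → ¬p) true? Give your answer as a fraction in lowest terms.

a: successors {a, e}; □(□p → ¬p) there: a:T, e:T. ✓
d: successors {d}; □(□p → ¬p) there: d:F. ✗
e: successors {a}; □(□p → ¬p) there: a:T. ✓
That's 2 of 3 worlds, so 2/3.

2/3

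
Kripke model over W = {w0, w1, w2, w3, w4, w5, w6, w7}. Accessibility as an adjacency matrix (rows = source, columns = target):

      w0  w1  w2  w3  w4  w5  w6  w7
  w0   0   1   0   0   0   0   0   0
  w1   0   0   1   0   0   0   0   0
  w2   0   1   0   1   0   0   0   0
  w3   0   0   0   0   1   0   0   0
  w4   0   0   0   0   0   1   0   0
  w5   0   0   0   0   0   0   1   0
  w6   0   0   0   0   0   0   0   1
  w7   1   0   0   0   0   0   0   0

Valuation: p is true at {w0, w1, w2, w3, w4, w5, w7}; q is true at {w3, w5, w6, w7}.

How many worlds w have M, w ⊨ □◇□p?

7

w0: successors {w1}; ◇□p there: w1:T. ✓
w1: successors {w2}; ◇□p there: w2:T. ✓
w2: successors {w1, w3}; ◇□p there: w1:T, w3:T. ✓
w3: successors {w4}; ◇□p there: w4:F. ✗
w4: successors {w5}; ◇□p there: w5:T. ✓
w5: successors {w6}; ◇□p there: w6:T. ✓
w6: successors {w7}; ◇□p there: w7:T. ✓
w7: successors {w0}; ◇□p there: w0:T. ✓
Satisfying worlds: {w0, w1, w2, w4, w5, w6, w7}.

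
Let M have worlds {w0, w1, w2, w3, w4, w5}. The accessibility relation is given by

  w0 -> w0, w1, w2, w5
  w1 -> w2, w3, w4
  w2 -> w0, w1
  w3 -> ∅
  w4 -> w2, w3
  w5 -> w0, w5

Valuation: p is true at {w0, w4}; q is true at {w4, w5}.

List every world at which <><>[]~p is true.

w0: successors {w0, w1, w2, w5}; <>[]~p there: w0:F, w1:T, w2:F, w5:F. ✓
w1: successors {w2, w3, w4}; <>[]~p there: w2:F, w3:F, w4:T. ✓
w2: successors {w0, w1}; <>[]~p there: w0:F, w1:T. ✓
w3: no successors, so <><>[]~p fails. ✗
w4: successors {w2, w3}; <>[]~p there: w2:F, w3:F. ✗
w5: successors {w0, w5}; <>[]~p there: w0:F, w5:F. ✗

{w0, w1, w2}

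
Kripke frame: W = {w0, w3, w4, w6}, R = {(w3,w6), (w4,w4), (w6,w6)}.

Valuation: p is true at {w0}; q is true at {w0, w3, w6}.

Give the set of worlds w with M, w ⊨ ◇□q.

w0: no successors, so ◇□q fails. ✗
w3: successors {w6}; □q there: w6:T. ✓
w4: successors {w4}; □q there: w4:F. ✗
w6: successors {w6}; □q there: w6:T. ✓

{w3, w6}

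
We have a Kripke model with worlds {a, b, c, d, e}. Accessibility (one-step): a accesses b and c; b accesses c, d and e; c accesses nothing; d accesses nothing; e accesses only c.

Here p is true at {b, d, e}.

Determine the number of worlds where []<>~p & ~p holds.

1

a: []<>~p is F, ~p is T. ✗
b: []<>~p is F, ~p is F. ✗
c: []<>~p is T, ~p is T. ✓
d: []<>~p is T, ~p is F. ✗
e: []<>~p is F, ~p is F. ✗
Satisfying worlds: {c}.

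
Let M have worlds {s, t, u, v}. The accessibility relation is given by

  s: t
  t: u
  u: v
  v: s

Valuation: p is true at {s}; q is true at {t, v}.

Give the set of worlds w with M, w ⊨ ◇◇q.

{t, v}

s: successors {t}; ◇q there: t:F. ✗
t: successors {u}; ◇q there: u:T. ✓
u: successors {v}; ◇q there: v:F. ✗
v: successors {s}; ◇q there: s:T. ✓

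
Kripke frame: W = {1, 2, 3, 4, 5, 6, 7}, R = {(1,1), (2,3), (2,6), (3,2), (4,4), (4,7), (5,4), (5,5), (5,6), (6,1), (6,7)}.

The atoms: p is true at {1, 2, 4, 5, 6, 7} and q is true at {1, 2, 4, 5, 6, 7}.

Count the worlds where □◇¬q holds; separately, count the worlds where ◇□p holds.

2 and 5

For □◇¬q:
1: successors {1}; ◇¬q there: 1:F. ✗
2: successors {3, 6}; ◇¬q there: 3:F, 6:F. ✗
3: successors {2}; ◇¬q there: 2:T. ✓
4: successors {4, 7}; ◇¬q there: 4:F, 7:F. ✗
5: successors {4, 5, 6}; ◇¬q there: 4:F, 5:F, 6:F. ✗
6: successors {1, 7}; ◇¬q there: 1:F, 7:F. ✗
7: no successors, so □◇¬q holds vacuously. ✓
— 2 worlds.
For ◇□p:
1: successors {1}; □p there: 1:T. ✓
2: successors {3, 6}; □p there: 3:T, 6:T. ✓
3: successors {2}; □p there: 2:F. ✗
4: successors {4, 7}; □p there: 4:T, 7:T. ✓
5: successors {4, 5, 6}; □p there: 4:T, 5:T, 6:T. ✓
6: successors {1, 7}; □p there: 1:T, 7:T. ✓
7: no successors, so ◇□p fails. ✗
— 5 worlds.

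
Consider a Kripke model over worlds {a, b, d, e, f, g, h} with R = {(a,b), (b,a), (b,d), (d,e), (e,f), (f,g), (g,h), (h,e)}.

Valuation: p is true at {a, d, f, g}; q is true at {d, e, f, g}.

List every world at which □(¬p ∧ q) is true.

a: successors {b}; ¬p ∧ q there: b:F. ✗
b: successors {a, d}; ¬p ∧ q there: a:F, d:F. ✗
d: successors {e}; ¬p ∧ q there: e:T. ✓
e: successors {f}; ¬p ∧ q there: f:F. ✗
f: successors {g}; ¬p ∧ q there: g:F. ✗
g: successors {h}; ¬p ∧ q there: h:F. ✗
h: successors {e}; ¬p ∧ q there: e:T. ✓

{d, h}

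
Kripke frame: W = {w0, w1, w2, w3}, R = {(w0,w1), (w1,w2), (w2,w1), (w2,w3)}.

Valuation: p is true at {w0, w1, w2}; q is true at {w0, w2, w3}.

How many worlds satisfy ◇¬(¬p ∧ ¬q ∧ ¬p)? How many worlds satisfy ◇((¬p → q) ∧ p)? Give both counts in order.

3 and 3

For ◇¬(¬p ∧ ¬q ∧ ¬p):
w0: successors {w1}; ¬(¬p ∧ ¬q ∧ ¬p) there: w1:T. ✓
w1: successors {w2}; ¬(¬p ∧ ¬q ∧ ¬p) there: w2:T. ✓
w2: successors {w1, w3}; ¬(¬p ∧ ¬q ∧ ¬p) there: w1:T, w3:T. ✓
w3: no successors, so ◇¬(¬p ∧ ¬q ∧ ¬p) fails. ✗
— 3 worlds.
For ◇((¬p → q) ∧ p):
w0: successors {w1}; (¬p → q) ∧ p there: w1:T. ✓
w1: successors {w2}; (¬p → q) ∧ p there: w2:T. ✓
w2: successors {w1, w3}; (¬p → q) ∧ p there: w1:T, w3:F. ✓
w3: no successors, so ◇((¬p → q) ∧ p) fails. ✗
— 3 worlds.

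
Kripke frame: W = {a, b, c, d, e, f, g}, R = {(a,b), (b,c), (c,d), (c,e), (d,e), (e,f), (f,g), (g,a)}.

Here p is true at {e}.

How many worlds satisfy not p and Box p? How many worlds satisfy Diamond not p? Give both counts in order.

For not p and Box p:
a: not p is T, Box p is F. ✗
b: not p is T, Box p is F. ✗
c: not p is T, Box p is F. ✗
d: not p is T, Box p is T. ✓
e: not p is F, Box p is F. ✗
f: not p is T, Box p is F. ✗
g: not p is T, Box p is F. ✗
— 1 world.
For Diamond not p:
a: successors {b}; not p there: b:T. ✓
b: successors {c}; not p there: c:T. ✓
c: successors {d, e}; not p there: d:T, e:F. ✓
d: successors {e}; not p there: e:F. ✗
e: successors {f}; not p there: f:T. ✓
f: successors {g}; not p there: g:T. ✓
g: successors {a}; not p there: a:T. ✓
— 6 worlds.

1 and 6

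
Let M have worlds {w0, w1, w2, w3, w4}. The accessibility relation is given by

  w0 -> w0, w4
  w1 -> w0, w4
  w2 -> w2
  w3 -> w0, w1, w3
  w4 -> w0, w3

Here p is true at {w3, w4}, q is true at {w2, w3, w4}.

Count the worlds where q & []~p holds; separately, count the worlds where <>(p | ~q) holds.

For q & []~p:
w0: q is F, []~p is F. ✗
w1: q is F, []~p is F. ✗
w2: q is T, []~p is T. ✓
w3: q is T, []~p is F. ✗
w4: q is T, []~p is F. ✗
— 1 world.
For <>(p | ~q):
w0: successors {w0, w4}; p | ~q there: w0:T, w4:T. ✓
w1: successors {w0, w4}; p | ~q there: w0:T, w4:T. ✓
w2: successors {w2}; p | ~q there: w2:F. ✗
w3: successors {w0, w1, w3}; p | ~q there: w0:T, w1:T, w3:T. ✓
w4: successors {w0, w3}; p | ~q there: w0:T, w3:T. ✓
— 4 worlds.

1 and 4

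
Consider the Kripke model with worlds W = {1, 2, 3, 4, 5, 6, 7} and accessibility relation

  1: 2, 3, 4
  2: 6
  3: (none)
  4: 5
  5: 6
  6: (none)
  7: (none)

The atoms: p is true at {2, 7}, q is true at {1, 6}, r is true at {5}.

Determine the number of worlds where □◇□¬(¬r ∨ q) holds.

4

1: successors {2, 3, 4}; ◇□¬(¬r ∨ q) there: 2:T, 3:F, 4:F. ✗
2: successors {6}; ◇□¬(¬r ∨ q) there: 6:F. ✗
3: no successors, so □◇□¬(¬r ∨ q) holds vacuously. ✓
4: successors {5}; ◇□¬(¬r ∨ q) there: 5:T. ✓
5: successors {6}; ◇□¬(¬r ∨ q) there: 6:F. ✗
6: no successors, so □◇□¬(¬r ∨ q) holds vacuously. ✓
7: no successors, so □◇□¬(¬r ∨ q) holds vacuously. ✓
Satisfying worlds: {3, 4, 6, 7}.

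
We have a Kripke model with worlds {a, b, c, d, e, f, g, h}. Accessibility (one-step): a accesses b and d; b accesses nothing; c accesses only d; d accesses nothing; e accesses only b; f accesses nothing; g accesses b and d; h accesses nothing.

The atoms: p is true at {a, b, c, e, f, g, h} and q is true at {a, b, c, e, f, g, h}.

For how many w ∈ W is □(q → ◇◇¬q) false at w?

3

a: successors {b, d}; q → ◇◇¬q there: b:F, d:T. ✗
b: no successors, so □(q → ◇◇¬q) holds vacuously. ✓
c: successors {d}; q → ◇◇¬q there: d:T. ✓
d: no successors, so □(q → ◇◇¬q) holds vacuously. ✓
e: successors {b}; q → ◇◇¬q there: b:F. ✗
f: no successors, so □(q → ◇◇¬q) holds vacuously. ✓
g: successors {b, d}; q → ◇◇¬q there: b:F, d:T. ✗
h: no successors, so □(q → ◇◇¬q) holds vacuously. ✓
Satisfying worlds: {b, c, d, f, h}.
So □(q → ◇◇¬q) fails at the other 3 worlds.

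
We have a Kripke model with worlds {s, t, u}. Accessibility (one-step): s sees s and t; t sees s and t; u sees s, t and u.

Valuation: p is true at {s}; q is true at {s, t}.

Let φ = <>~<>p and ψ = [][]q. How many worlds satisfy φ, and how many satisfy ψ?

For <>~<>p:
s: successors {s, t}; ~<>p there: s:F, t:F. ✗
t: successors {s, t}; ~<>p there: s:F, t:F. ✗
u: successors {s, t, u}; ~<>p there: s:F, t:F, u:F. ✗
— 0 worlds.
For [][]q:
s: successors {s, t}; []q there: s:T, t:T. ✓
t: successors {s, t}; []q there: s:T, t:T. ✓
u: successors {s, t, u}; []q there: s:T, t:T, u:F. ✗
— 2 worlds.

0 and 2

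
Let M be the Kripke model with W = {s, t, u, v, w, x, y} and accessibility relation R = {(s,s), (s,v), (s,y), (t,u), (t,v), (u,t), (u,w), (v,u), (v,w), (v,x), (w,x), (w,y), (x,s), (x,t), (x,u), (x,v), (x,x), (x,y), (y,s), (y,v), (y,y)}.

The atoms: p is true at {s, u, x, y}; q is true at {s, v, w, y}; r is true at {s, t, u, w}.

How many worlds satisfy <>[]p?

s: successors {s, v, y}; []p there: s:F, v:F, y:F. ✗
t: successors {u, v}; []p there: u:F, v:F. ✗
u: successors {t, w}; []p there: t:F, w:T. ✓
v: successors {u, w, x}; []p there: u:F, w:T, x:F. ✓
w: successors {x, y}; []p there: x:F, y:F. ✗
x: successors {s, t, u, v, x, y}; []p there: s:F, t:F, u:F, v:F, x:F, y:F. ✗
y: successors {s, v, y}; []p there: s:F, v:F, y:F. ✗
Satisfying worlds: {u, v}.

2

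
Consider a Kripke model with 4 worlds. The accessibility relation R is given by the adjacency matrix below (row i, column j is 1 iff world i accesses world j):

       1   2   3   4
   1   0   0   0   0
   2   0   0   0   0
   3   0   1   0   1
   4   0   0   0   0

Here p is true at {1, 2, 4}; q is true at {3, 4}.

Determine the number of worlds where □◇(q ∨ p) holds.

1: no successors, so □◇(q ∨ p) holds vacuously. ✓
2: no successors, so □◇(q ∨ p) holds vacuously. ✓
3: successors {2, 4}; ◇(q ∨ p) there: 2:F, 4:F. ✗
4: no successors, so □◇(q ∨ p) holds vacuously. ✓
Satisfying worlds: {1, 2, 4}.

3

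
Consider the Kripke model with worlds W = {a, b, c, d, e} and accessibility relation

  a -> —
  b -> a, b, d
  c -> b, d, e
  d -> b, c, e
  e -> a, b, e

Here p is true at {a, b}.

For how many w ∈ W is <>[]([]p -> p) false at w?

a: no successors, so <>[]([]p -> p) fails. ✗
b: successors {a, b, d}; []([]p -> p) there: a:T, b:T, d:T. ✓
c: successors {b, d, e}; []([]p -> p) there: b:T, d:T, e:T. ✓
d: successors {b, c, e}; []([]p -> p) there: b:T, c:T, e:T. ✓
e: successors {a, b, e}; []([]p -> p) there: a:T, b:T, e:T. ✓
Satisfying worlds: {b, c, d, e}.
So <>[]([]p -> p) fails at the other 1 world.

1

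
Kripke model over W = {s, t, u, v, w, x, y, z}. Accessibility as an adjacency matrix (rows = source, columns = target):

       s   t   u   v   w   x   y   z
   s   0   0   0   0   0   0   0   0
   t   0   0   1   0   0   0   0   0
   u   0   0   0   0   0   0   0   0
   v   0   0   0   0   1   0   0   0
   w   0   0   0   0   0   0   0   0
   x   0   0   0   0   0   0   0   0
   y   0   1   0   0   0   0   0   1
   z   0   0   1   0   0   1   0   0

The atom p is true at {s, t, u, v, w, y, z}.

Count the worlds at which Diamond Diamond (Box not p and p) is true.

s: no successors, so Diamond Diamond (Box not p and p) fails. ✗
t: successors {u}; Diamond (Box not p and p) there: u:F. ✗
u: no successors, so Diamond Diamond (Box not p and p) fails. ✗
v: successors {w}; Diamond (Box not p and p) there: w:F. ✗
w: no successors, so Diamond Diamond (Box not p and p) fails. ✗
x: no successors, so Diamond Diamond (Box not p and p) fails. ✗
y: successors {t, z}; Diamond (Box not p and p) there: t:T, z:T. ✓
z: successors {u, x}; Diamond (Box not p and p) there: u:F, x:F. ✗
Satisfying worlds: {y}.

1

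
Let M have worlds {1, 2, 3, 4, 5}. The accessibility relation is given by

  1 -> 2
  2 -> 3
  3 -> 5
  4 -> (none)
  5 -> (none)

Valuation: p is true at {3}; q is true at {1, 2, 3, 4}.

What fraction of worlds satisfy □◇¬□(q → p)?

1: successors {2}; ◇¬□(q → p) there: 2:F. ✗
2: successors {3}; ◇¬□(q → p) there: 3:F. ✗
3: successors {5}; ◇¬□(q → p) there: 5:F. ✗
4: no successors, so □◇¬□(q → p) holds vacuously. ✓
5: no successors, so □◇¬□(q → p) holds vacuously. ✓
That's 2 of 5 worlds, so 2/5.

2/5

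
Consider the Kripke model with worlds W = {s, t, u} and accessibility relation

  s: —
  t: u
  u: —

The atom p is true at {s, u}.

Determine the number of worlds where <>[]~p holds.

s: no successors, so <>[]~p fails. ✗
t: successors {u}; []~p there: u:T. ✓
u: no successors, so <>[]~p fails. ✗
Satisfying worlds: {t}.

1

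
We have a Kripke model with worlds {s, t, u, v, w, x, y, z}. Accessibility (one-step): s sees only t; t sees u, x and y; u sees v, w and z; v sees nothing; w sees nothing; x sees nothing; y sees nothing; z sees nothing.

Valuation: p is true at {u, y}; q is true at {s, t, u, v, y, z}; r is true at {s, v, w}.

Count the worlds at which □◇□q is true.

6

s: successors {t}; ◇□q there: t:T. ✓
t: successors {u, x, y}; ◇□q there: u:T, x:F, y:F. ✗
u: successors {v, w, z}; ◇□q there: v:F, w:F, z:F. ✗
v: no successors, so □◇□q holds vacuously. ✓
w: no successors, so □◇□q holds vacuously. ✓
x: no successors, so □◇□q holds vacuously. ✓
y: no successors, so □◇□q holds vacuously. ✓
z: no successors, so □◇□q holds vacuously. ✓
Satisfying worlds: {s, v, w, x, y, z}.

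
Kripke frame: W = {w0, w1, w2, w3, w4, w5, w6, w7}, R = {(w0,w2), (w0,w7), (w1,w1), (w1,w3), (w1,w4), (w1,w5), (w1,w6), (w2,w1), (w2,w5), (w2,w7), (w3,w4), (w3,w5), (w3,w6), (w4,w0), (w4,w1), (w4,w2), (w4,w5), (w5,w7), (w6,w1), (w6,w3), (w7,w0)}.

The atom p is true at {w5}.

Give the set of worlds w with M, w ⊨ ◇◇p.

w0: successors {w2, w7}; ◇p there: w2:T, w7:F. ✓
w1: successors {w1, w3, w4, w5, w6}; ◇p there: w1:T, w3:T, w4:T, w5:F, w6:F. ✓
w2: successors {w1, w5, w7}; ◇p there: w1:T, w5:F, w7:F. ✓
w3: successors {w4, w5, w6}; ◇p there: w4:T, w5:F, w6:F. ✓
w4: successors {w0, w1, w2, w5}; ◇p there: w0:F, w1:T, w2:T, w5:F. ✓
w5: successors {w7}; ◇p there: w7:F. ✗
w6: successors {w1, w3}; ◇p there: w1:T, w3:T. ✓
w7: successors {w0}; ◇p there: w0:F. ✗

{w0, w1, w2, w3, w4, w6}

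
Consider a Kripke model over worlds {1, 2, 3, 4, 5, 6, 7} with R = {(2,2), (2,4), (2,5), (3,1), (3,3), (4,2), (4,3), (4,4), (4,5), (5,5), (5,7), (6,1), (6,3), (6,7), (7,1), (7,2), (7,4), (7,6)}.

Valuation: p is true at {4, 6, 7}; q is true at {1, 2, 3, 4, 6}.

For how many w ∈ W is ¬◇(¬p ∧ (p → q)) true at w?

1

1: ◇(¬p ∧ (p → q)) is F. ✓
2: ◇(¬p ∧ (p → q)) is T. ✗
3: ◇(¬p ∧ (p → q)) is T. ✗
4: ◇(¬p ∧ (p → q)) is T. ✗
5: ◇(¬p ∧ (p → q)) is T. ✗
6: ◇(¬p ∧ (p → q)) is T. ✗
7: ◇(¬p ∧ (p → q)) is T. ✗
Satisfying worlds: {1}.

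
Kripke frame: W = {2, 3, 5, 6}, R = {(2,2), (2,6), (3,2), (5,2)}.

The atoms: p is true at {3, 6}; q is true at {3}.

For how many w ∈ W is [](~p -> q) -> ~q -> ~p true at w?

2: [](~p -> q) is F, ~q -> ~p is T. ✓
3: [](~p -> q) is F, ~q -> ~p is T. ✓
5: [](~p -> q) is F, ~q -> ~p is T. ✓
6: [](~p -> q) is T, ~q -> ~p is F. ✗
Satisfying worlds: {2, 3, 5}.

3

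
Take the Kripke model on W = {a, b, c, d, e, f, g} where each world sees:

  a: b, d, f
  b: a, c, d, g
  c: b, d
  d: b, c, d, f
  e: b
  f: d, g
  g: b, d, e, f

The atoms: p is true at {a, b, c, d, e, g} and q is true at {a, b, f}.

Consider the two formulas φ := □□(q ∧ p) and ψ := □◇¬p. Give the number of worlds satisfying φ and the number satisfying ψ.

0 and 1

For □□(q ∧ p):
a: successors {b, d, f}; □(q ∧ p) there: b:F, d:F, f:F. ✗
b: successors {a, c, d, g}; □(q ∧ p) there: a:F, c:F, d:F, g:F. ✗
c: successors {b, d}; □(q ∧ p) there: b:F, d:F. ✗
d: successors {b, c, d, f}; □(q ∧ p) there: b:F, c:F, d:F, f:F. ✗
e: successors {b}; □(q ∧ p) there: b:F. ✗
f: successors {d, g}; □(q ∧ p) there: d:F, g:F. ✗
g: successors {b, d, e, f}; □(q ∧ p) there: b:F, d:F, e:T, f:F. ✗
— 0 worlds.
For □◇¬p:
a: successors {b, d, f}; ◇¬p there: b:F, d:T, f:F. ✗
b: successors {a, c, d, g}; ◇¬p there: a:T, c:F, d:T, g:T. ✗
c: successors {b, d}; ◇¬p there: b:F, d:T. ✗
d: successors {b, c, d, f}; ◇¬p there: b:F, c:F, d:T, f:F. ✗
e: successors {b}; ◇¬p there: b:F. ✗
f: successors {d, g}; ◇¬p there: d:T, g:T. ✓
g: successors {b, d, e, f}; ◇¬p there: b:F, d:T, e:F, f:F. ✗
— 1 world.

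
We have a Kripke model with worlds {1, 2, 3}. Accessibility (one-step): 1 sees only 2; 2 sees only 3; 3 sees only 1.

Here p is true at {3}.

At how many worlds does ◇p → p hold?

2

1: ◇p is F, p is F. ✓
2: ◇p is T, p is F. ✗
3: ◇p is F, p is T. ✓
Satisfying worlds: {1, 3}.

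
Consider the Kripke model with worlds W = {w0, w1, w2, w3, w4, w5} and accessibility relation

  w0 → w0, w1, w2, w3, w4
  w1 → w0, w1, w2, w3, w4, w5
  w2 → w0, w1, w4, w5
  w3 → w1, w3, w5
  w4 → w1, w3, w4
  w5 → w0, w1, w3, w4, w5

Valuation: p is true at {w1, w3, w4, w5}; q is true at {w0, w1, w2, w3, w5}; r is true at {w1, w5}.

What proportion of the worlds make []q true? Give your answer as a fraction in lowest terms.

w0: successors {w0, w1, w2, w3, w4}; q there: w0:T, w1:T, w2:T, w3:T, w4:F. ✗
w1: successors {w0, w1, w2, w3, w4, w5}; q there: w0:T, w1:T, w2:T, w3:T, w4:F, w5:T. ✗
w2: successors {w0, w1, w4, w5}; q there: w0:T, w1:T, w4:F, w5:T. ✗
w3: successors {w1, w3, w5}; q there: w1:T, w3:T, w5:T. ✓
w4: successors {w1, w3, w4}; q there: w1:T, w3:T, w4:F. ✗
w5: successors {w0, w1, w3, w4, w5}; q there: w0:T, w1:T, w3:T, w4:F, w5:T. ✗
That's 1 of 6 worlds, so 1/6.

1/6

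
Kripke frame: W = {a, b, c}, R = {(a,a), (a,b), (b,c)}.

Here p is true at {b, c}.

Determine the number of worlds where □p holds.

a: successors {a, b}; p there: a:F, b:T. ✗
b: successors {c}; p there: c:T. ✓
c: no successors, so □p holds vacuously. ✓
Satisfying worlds: {b, c}.

2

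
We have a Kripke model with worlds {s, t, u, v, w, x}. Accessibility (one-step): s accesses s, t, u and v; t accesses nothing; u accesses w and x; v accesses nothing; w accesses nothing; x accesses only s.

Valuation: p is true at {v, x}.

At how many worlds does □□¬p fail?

s: successors {s, t, u, v}; □¬p there: s:F, t:T, u:F, v:T. ✗
t: no successors, so □□¬p holds vacuously. ✓
u: successors {w, x}; □¬p there: w:T, x:T. ✓
v: no successors, so □□¬p holds vacuously. ✓
w: no successors, so □□¬p holds vacuously. ✓
x: successors {s}; □¬p there: s:F. ✗
Satisfying worlds: {t, u, v, w}.
So □□¬p fails at the other 2 worlds.

2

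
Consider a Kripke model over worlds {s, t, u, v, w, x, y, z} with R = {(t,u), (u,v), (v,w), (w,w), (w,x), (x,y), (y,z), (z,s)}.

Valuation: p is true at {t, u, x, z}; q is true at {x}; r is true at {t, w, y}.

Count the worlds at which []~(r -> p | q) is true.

s: no successors, so []~(r -> p | q) holds vacuously. ✓
t: successors {u}; ~(r -> p | q) there: u:F. ✗
u: successors {v}; ~(r -> p | q) there: v:F. ✗
v: successors {w}; ~(r -> p | q) there: w:T. ✓
w: successors {w, x}; ~(r -> p | q) there: w:T, x:F. ✗
x: successors {y}; ~(r -> p | q) there: y:T. ✓
y: successors {z}; ~(r -> p | q) there: z:F. ✗
z: successors {s}; ~(r -> p | q) there: s:F. ✗
Satisfying worlds: {s, v, x}.

3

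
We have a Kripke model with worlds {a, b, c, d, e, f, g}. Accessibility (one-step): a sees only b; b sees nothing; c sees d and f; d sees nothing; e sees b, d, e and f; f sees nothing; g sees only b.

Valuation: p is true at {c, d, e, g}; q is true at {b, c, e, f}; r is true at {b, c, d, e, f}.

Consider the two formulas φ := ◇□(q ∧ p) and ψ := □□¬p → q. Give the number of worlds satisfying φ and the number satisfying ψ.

For ◇□(q ∧ p):
a: successors {b}; □(q ∧ p) there: b:T. ✓
b: no successors, so ◇□(q ∧ p) fails. ✗
c: successors {d, f}; □(q ∧ p) there: d:T, f:T. ✓
d: no successors, so ◇□(q ∧ p) fails. ✗
e: successors {b, d, e, f}; □(q ∧ p) there: b:T, d:T, e:F, f:T. ✓
f: no successors, so ◇□(q ∧ p) fails. ✗
g: successors {b}; □(q ∧ p) there: b:T. ✓
— 4 worlds.
For □□¬p → q:
a: □□¬p is T, q is F. ✗
b: □□¬p is T, q is T. ✓
c: □□¬p is T, q is T. ✓
d: □□¬p is T, q is F. ✗
e: □□¬p is F, q is T. ✓
f: □□¬p is T, q is T. ✓
g: □□¬p is T, q is F. ✗
— 4 worlds.

4 and 4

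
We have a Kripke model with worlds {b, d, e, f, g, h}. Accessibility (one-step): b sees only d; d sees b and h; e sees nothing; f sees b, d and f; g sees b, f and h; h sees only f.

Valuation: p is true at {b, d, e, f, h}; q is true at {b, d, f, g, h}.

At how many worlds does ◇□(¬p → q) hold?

5

b: successors {d}; □(¬p → q) there: d:T. ✓
d: successors {b, h}; □(¬p → q) there: b:T, h:T. ✓
e: no successors, so ◇□(¬p → q) fails. ✗
f: successors {b, d, f}; □(¬p → q) there: b:T, d:T, f:T. ✓
g: successors {b, f, h}; □(¬p → q) there: b:T, f:T, h:T. ✓
h: successors {f}; □(¬p → q) there: f:T. ✓
Satisfying worlds: {b, d, f, g, h}.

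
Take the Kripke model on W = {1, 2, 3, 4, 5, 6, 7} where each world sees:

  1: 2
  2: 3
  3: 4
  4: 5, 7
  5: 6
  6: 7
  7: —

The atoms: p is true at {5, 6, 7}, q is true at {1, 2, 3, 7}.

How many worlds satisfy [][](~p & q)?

3

1: successors {2}; [](~p & q) there: 2:T. ✓
2: successors {3}; [](~p & q) there: 3:F. ✗
3: successors {4}; [](~p & q) there: 4:F. ✗
4: successors {5, 7}; [](~p & q) there: 5:F, 7:T. ✗
5: successors {6}; [](~p & q) there: 6:F. ✗
6: successors {7}; [](~p & q) there: 7:T. ✓
7: no successors, so [][](~p & q) holds vacuously. ✓
Satisfying worlds: {1, 6, 7}.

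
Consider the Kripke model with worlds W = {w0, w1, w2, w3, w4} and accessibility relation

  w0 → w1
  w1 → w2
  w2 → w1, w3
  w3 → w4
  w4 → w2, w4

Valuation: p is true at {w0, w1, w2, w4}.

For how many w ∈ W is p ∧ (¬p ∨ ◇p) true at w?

w0: p is T, ¬p ∨ ◇p is T. ✓
w1: p is T, ¬p ∨ ◇p is T. ✓
w2: p is T, ¬p ∨ ◇p is T. ✓
w3: p is F, ¬p ∨ ◇p is T. ✗
w4: p is T, ¬p ∨ ◇p is T. ✓
Satisfying worlds: {w0, w1, w2, w4}.

4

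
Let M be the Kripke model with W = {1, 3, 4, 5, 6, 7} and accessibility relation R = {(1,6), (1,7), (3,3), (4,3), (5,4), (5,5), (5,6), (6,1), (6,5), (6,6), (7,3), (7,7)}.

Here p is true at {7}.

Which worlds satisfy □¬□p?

1: successors {6, 7}; ¬□p there: 6:T, 7:T. ✓
3: successors {3}; ¬□p there: 3:T. ✓
4: successors {3}; ¬□p there: 3:T. ✓
5: successors {4, 5, 6}; ¬□p there: 4:T, 5:T, 6:T. ✓
6: successors {1, 5, 6}; ¬□p there: 1:T, 5:T, 6:T. ✓
7: successors {3, 7}; ¬□p there: 3:T, 7:T. ✓

{1, 3, 4, 5, 6, 7}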